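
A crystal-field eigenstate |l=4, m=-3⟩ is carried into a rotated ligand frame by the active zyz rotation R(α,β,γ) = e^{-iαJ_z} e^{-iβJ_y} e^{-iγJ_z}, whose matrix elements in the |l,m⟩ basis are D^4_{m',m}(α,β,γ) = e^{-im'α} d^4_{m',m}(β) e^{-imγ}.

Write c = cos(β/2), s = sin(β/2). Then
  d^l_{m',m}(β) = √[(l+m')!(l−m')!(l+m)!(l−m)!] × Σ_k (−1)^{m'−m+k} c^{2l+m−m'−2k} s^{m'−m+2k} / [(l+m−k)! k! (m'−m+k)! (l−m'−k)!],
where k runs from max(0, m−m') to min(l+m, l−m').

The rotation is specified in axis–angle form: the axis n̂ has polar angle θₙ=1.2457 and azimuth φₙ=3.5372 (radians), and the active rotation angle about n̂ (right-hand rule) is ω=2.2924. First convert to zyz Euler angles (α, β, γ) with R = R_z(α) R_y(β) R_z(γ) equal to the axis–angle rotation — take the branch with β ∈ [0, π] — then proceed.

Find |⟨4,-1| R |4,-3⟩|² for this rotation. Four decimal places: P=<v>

Axis–angle → zyz. n̂ = (sinθₙcosφₙ, sinθₙsinφₙ, cosθₙ) = (-0.874428, -0.365183, +0.319400), ω = 2.2924.
R = I cosω + sinω [n̂]ₓ + (1−cosω) n̂n̂ᵀ gives
  R = [+0.609139, +0.290481, -0.737950; +0.770059, -0.439135, +0.462784; -0.189630, -0.850165, -0.491182]
β = atan2(√(R₁₃²+R₂₃²), R₃₃) = 2.084243; α = atan2(R₂₃, R₁₃) mod 2π = 2.581469; γ = atan2(R₃₂, −R₃₁) mod 2π = 4.931847
Split into d^4_{-1,-3}(β=2.0842) × two z-phases.
Half-angle: c=0.504390, s=0.863476. N=√(6·120·1·5040)=1904.940944
Admissible k: 0..1 (factorial args all ≥0)
  k=0: (−1)^2·1904.9409/(240)·0.5044^6·0.8635^2 = +0.097447
  k=1: (−1)^3·1904.9409/(144)·0.5044^4·0.8635^4 = -0.475976
d^4_{-1,-3}(2.0842) = +0.097447 -0.475976 = -0.378529
|D^4_{-1,-3}|² = |d^4_{-1,-3}(β)|² = (-0.378529)² = 0.143284 (the z-rotation phases have unit modulus)

P=0.1433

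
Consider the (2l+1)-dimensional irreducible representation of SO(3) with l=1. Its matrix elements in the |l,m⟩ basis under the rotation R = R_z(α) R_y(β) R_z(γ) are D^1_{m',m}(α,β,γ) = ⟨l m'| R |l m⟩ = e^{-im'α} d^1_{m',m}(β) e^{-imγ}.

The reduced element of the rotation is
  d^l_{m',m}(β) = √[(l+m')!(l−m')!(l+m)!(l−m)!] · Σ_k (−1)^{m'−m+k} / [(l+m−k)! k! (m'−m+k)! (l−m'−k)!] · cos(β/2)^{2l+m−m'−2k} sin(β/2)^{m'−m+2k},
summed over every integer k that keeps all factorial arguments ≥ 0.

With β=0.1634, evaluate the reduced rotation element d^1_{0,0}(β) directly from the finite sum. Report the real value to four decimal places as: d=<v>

d=0.9867

d^1_{0,0}(β=0.1634) via the finite sum:
c=cos(0.163400/2)=0.996664, s=sin(0.163400/2)=0.081609; N=√[1·1·1·1]=1.000000
The bounds max(0,m−m')=0 and min(l+m,l−m')=1 give 2 terms
  k=0: (−1)^0·1.0000/(1)·0.9967^2·0.0816^0 = +0.993340
  k=1: (−1)^1·1.0000/(1)·0.9967^0·0.0816^2 = -0.006660
d^1_{0,0}(0.1634) = +0.993340 -0.006660 = +0.986680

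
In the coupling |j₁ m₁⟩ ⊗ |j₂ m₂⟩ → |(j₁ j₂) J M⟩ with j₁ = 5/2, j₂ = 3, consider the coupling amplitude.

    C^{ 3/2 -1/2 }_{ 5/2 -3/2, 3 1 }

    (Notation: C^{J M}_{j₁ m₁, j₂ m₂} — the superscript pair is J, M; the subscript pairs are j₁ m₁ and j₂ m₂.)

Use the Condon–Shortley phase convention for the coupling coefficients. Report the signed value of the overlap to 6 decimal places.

−√(7/30) ≈ -0.483046

triangle: 4!·1!·2!/8! = 48/40320
(j±m)!: 1!·4!·4!·2!·1!·2! = 2304
prefactor² = (2J+1)·Δ·N² = 384/35
  k=3: −1/(3!·1!·1!·1!·0!·1!) = -1/6
  k=4: +1/(4!·0!·0!·0!·1!·2!) = 1/48
Σ = -7/48  ⇒  CG² = 384/35·(-7/48)² = 7/30
CG = −√(7/30) = -0.483046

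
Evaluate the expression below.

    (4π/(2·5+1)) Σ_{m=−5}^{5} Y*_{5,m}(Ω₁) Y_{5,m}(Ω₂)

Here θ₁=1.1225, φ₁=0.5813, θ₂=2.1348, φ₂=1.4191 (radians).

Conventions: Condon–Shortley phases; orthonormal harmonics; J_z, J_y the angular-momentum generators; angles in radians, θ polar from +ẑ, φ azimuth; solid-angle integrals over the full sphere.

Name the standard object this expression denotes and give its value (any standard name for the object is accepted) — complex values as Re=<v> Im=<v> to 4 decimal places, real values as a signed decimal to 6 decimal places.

Legendre polynomial (addition theorem), +0.346324

This sum is the spherical-harmonic addition theorem: it equals the Legendre polynomial P_l(cos γ) of the angle γ between the two directions.
Summing Y*_{l m}(θ₁,φ₁)·Y_{l m}(θ₂,φ₂) over m ∈ [−5, 5]; prefactor 4π/(2·5+1) = 1.142397:
  [-5]  conj(Y_{5,-5})(Ω₁) = -0.26829 + 0.06426j ; Y_{5,-5}(Ω₂) = 0.13763 - 0.14525j ; Δ = -0.02759 + 0.04781j
  [-4]  conj(Y_{5,-4})(Ω₁) = -0.28736 + 0.30574j ; Y_{5,-4}(Ω₂) = -0.32880 - 0.22823j ; Δ = 0.16426 - 0.03494j
  [-3]  conj(Y_{5,-3})(Ω₁) = -0.03012 + 0.17228j ; Y_{5,-3}(Ω₂) = -0.14428 + 0.29483j ; Δ = -0.04645 - 0.03374j
  [-2]  conj(Y_{5,-2})(Ω₁) = -0.10335 - 0.23896j ; Y_{5,-2}(Ω₂) = -0.08812 - 0.02759j ; Δ = 0.00251 + 0.02391j
  [-1]  conj(Y_{5,-1})(Ω₁) = -0.21443 - 0.14089j ; Y_{5,-1}(Ω₂) = -0.05259 + 0.34405j ; Δ = 0.05975 - 0.06637j
  [+0]  conj(Y_{5,0})(Ω₁) = 0.20646 + 0.00000j ; Y_{5,0}(Ω₂) = -0.00881 + 0.00000j ; Δ = -0.00182 + 0.00000j
  [+1]  conj(Y_{5,1})(Ω₁) = 0.21443 - 0.14089j ; Y_{5,1}(Ω₂) = 0.05259 + 0.34405j ; Δ = 0.05975 + 0.06637j
  [+2]  conj(Y_{5,2})(Ω₁) = -0.10335 + 0.23896j ; Y_{5,2}(Ω₂) = -0.08812 + 0.02759j ; Δ = 0.00251 - 0.02391j
  [+3]  conj(Y_{5,3})(Ω₁) = 0.03012 + 0.17228j ; Y_{5,3}(Ω₂) = 0.14428 + 0.29483j ; Δ = -0.04645 + 0.03374j
  [+4]  conj(Y_{5,4})(Ω₁) = -0.28736 - 0.30574j ; Y_{5,4}(Ω₂) = -0.32880 + 0.22823j ; Δ = 0.16426 + 0.03494j
  [+5]  conj(Y_{5,5})(Ω₁) = 0.26829 + 0.06426j ; Y_{5,5}(Ω₂) = -0.13763 - 0.14525j ; Δ = -0.02759 - 0.04781j
Accumulated sum 0.30316 + 0.00000j; after 4π/(2l+1) scaling, 0.34632 + 0.00000j ⇒ P_5 = 0.346324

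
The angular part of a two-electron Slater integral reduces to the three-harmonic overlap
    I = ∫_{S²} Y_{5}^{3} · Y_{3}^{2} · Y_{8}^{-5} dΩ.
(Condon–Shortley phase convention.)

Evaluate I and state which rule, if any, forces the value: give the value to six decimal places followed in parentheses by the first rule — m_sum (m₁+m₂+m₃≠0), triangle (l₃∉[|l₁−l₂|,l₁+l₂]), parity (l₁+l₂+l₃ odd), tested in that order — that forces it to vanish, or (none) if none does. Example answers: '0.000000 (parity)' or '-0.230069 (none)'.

Checks pass: Σm=0; 16 even; l₃=8∈[2,8].
(2·5+1)(2·3+1)(2·8+1) = 1309
Δ: 0! 10! 6! / 17! → 1/136136
sum: t=0:+1/518400 = 1/518400
3j²(5 3 8; 0 0 0) = Δ·Π!·Σ² = 56/2431  (sign +1)
sum: t=0:+1/9676800 = 1/9676800
3j²(5 3 8; 3 2 -5) = Δ·Π!·Σ² = 27/952  (sign -1)
combine: 4πI² = 1309·56/2431·27/952 = 189/221
take √, sign -1: I = -0.26087342
No selection rule forces the value: the integral is nonzero (none).

-0.260873 (none)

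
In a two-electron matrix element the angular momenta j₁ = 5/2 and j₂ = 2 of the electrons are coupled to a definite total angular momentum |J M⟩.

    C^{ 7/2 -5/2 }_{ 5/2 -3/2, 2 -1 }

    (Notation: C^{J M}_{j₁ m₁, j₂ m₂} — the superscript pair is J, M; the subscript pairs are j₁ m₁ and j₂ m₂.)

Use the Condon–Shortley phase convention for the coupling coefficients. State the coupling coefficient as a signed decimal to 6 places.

−√(1/63) = -0.125988

√[8·1!4!3!/9! · 1!4!1!3!1!6!] = √(2304/7)
  +(−1)^0/∏(0,1,4,1,0,2)! = 1/48  (running 1/48)
  +(−1)^1/∏(1,0,3,0,1,3)! = -1/36  (running -1/144)
⟨..|..⟩ = √(2304/7)·(-1/144) = -0.125988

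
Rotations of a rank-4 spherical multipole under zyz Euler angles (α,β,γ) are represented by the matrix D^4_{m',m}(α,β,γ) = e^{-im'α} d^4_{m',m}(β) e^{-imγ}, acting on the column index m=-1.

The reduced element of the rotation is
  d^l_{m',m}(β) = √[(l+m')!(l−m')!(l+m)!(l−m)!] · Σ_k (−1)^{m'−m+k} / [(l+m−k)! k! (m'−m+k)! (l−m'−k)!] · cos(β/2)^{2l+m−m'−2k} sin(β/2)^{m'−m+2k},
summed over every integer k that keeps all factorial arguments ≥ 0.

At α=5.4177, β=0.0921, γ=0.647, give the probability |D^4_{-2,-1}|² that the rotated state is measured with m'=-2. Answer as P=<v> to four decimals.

First d^4_{-2,-1}(β=0.0921), then the phase factors e^{-i(-2)α} and e^{-i(-1)γ}:
With c≡cos(β/2)=0.998940 and s≡sin(β/2)=0.046034, N=[2·720·6·120]^{1/2}=1018.233765
k∈{1,2,3} keeps every argument non-negative
  k=1: (−1)^0·1018.2338/(240)·0.9989^7·0.0460^1 = +0.193860
  k=2: (−1)^1·1018.2338/(48)·0.9989^5·0.0460^3 = -0.002058
  k=3: (−1)^2·1018.2338/(72)·0.9989^3·0.0460^5 = +0.000003
d^4_{-2,-1}(0.0921) = +0.193860 -0.002058 +0.000003 = +0.191804
|D^4_{-2,-1}|² = |d^4_{-2,-1}(β)|² = (+0.191804)² = 0.036789 (the z-rotation phases have unit modulus)

P=0.0368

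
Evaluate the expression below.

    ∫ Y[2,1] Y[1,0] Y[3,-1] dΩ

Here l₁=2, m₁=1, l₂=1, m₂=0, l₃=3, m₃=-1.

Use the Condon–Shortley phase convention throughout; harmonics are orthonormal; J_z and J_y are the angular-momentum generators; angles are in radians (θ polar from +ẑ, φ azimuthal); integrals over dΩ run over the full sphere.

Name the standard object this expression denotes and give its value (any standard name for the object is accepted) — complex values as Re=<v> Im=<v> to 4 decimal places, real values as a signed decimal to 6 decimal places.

Gaunt coefficient, -0.233597

This is a Gaunt coefficient — the integral of a triple product of spherical harmonics over the sphere.
Checks pass: Σm=0; 6 even; l₃=3∈[1,3].
(2·2+1)(2·1+1)(2·3+1) = 105
Δ: 0! 4! 2! / 7! → 1/105
sum: t=0:+1/4 = 1/4
3j²(2 1 3; 0 0 0) = Δ·Π!·Σ² = 3/35  (sign -1)
sum: t=0:+1/6 = 1/6
3j²(2 1 3; 1 0 -1) = Δ·Π!·Σ² = 8/105  (sign +1)
combine: 4πI² = 105·3/35·8/105 = 24/35
take √, sign -1: I = -0.23359668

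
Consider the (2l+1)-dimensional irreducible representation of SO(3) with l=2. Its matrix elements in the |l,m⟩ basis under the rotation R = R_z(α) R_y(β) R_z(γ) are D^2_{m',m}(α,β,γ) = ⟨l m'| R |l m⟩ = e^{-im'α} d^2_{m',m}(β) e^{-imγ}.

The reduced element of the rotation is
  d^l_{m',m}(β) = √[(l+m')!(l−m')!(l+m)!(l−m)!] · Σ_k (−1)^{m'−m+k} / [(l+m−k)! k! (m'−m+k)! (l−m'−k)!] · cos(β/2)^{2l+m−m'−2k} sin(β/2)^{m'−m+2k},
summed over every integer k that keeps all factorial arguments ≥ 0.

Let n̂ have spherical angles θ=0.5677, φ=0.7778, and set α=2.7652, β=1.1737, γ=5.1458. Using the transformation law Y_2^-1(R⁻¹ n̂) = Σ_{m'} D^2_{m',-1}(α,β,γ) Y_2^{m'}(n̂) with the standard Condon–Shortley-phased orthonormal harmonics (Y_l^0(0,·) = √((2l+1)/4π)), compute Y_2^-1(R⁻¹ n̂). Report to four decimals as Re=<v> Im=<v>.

Need the full column D^2_{m',-1} for m'=−2..2 at α=2.7652, β=1.1737, γ=5.1458.
cos(β/2)=0.832689, sin(β/2)=0.553741
d^2_{-2,-1}: single k=1 term ⇒ +0.639418;  D = -0.200760-0.607084i
d^2_{-1,-1}: k∈[0..1] ⇒ +0.480764 -0.637823 = -0.157059;  D = +0.008950-0.156804i
d^2_{0,-1}: k∈[0..1] ⇒ -0.783124 +0.346320 = -0.436804;  D = -0.183444+0.396416i
d^2_{1,-1}: k∈[0..1] ⇒ +0.637823 -0.094021 = +0.543802;  D = -0.393795+0.375028i
d^2_{2,-1}: single k=0 term ⇒ -0.282769;  D = -0.262113+0.106092i
Y_2^{m'}(θ=0.5677,φ=0.7778) and Σ D·Y over m':
  (-0.2008-0.6071i)·(+0.0017-0.1117i)  (+0.0090-0.1568i)·(+0.2495-0.2458i)  (-0.1834+0.3964i)·(+0.3572+0.0000i)  (-0.3938+0.3750i)·(-0.2495-0.2458i)  (-0.2621+0.1061i)·(+0.0017+0.1117i)
Y_2^-1(R⁻¹ n̂) = +0.008174+0.095785i

Re=0.0082 Im=0.0958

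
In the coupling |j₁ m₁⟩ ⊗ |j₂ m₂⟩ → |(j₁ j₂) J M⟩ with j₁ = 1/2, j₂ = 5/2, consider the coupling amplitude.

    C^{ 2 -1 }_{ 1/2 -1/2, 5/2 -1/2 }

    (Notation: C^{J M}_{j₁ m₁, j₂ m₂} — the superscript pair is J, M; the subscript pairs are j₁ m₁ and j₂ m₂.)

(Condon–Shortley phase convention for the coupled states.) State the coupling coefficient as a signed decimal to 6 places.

-0.577350  (= −√(1/3))

triangle: 1!*0!*4!/6! = 24/720
(j±m)!: 0!*1!*2!*3!*1!*3! = 72
prefactor² = (2J+1)*Δ*N² = 12
  k=1: −1/(1!*0!*0!*1!*0!*3!) = -1/6
Σ = -1/6  ⇒  CG² = 12*(-1/6)² = 1/3
CG = −√(1/3) = -0.577350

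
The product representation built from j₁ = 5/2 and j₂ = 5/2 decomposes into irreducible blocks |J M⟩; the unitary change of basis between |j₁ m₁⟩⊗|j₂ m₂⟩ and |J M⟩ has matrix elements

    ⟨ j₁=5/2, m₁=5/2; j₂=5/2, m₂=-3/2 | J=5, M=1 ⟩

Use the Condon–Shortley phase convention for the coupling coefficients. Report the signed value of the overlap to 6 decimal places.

√[11·0!5!5!/11! · 5!0!1!4!6!4!] = √(1382400/7)
  +(−1)^0/∏(0,0,0,1,5,4)! = 1/2880  (running 1/2880)
⟨..|..⟩ = √(1382400/7)·(1/2880) = +0.154303

+0.154303  (= +√(1/42))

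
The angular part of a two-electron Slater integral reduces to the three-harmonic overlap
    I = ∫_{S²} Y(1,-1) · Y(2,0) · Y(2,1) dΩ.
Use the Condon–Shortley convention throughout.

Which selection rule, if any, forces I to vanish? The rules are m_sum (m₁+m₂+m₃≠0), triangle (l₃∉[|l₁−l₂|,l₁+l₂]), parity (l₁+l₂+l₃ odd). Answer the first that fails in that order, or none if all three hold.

Σmᵢ = 0  ✓
l₃∈[|l₁−l₂|,l₁+l₂]=[1,3], have l₃=2  ✓
Σlᵢ = 5 ⇒ odd  ✗

parity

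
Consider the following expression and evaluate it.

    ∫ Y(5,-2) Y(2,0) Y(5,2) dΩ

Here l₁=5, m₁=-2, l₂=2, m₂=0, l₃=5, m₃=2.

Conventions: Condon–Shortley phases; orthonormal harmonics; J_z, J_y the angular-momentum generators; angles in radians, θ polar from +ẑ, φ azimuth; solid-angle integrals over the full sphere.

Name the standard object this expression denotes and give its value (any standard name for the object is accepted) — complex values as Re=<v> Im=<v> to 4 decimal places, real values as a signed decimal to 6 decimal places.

Gaunt coefficient, +0.097044

This is a Gaunt coefficient — the integral of a triple product of spherical harmonics over the sphere.
Rules hold: Σm=0, L=12 even, 3≤5≤7.
N = 11·5·11 = 605
Δ = 2!·8!·2!/13! = 1/38610
Racah Σ t=0..2: t=0:+1/2880 t=1:−1/576 t=2:+1/2880 = -1/960
⇒ 3j(5 2 5; 0 0 0)² = 10/429, sgn +1
Racah Σ t=0..2: t=0:+1/20160 t=1:−1/1440 t=2:+1/2880 = -1/3360
⇒ 3j(5 2 5; -2 0 2)² = 6/715, sgn +1
4πI² = N·(3j₀)²·(3jₘ)² = 20/169
I = +1·√(0.118343/4π) = 0.09704356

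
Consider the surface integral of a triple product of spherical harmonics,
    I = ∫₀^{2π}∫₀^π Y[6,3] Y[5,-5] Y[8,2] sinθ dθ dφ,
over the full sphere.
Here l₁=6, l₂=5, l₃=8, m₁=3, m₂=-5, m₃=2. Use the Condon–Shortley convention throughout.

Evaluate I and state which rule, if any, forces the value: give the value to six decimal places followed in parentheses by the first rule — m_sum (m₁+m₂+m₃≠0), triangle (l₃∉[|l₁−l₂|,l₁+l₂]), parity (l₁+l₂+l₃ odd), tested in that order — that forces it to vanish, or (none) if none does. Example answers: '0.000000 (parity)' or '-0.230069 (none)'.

Σlᵢ=19 odd — θ-integrand is odd under cosθ→−cosθ; I=0

0.000000 (parity)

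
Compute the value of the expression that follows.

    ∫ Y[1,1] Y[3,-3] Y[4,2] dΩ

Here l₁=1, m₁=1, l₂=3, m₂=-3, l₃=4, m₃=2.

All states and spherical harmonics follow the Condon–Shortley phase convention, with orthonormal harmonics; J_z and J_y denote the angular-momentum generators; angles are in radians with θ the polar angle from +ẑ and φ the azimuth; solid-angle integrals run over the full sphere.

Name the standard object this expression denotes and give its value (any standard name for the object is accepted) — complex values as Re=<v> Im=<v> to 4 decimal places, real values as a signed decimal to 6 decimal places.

This is a Gaunt coefficient — the integral of a triple product of spherical harmonics over the sphere.
m-sum 0 ✓  L=8 even ✓  2≤4≤4 ✓
Π(2lᵢ+1) = 3×7×9 = 189
triangle coeff Δ(1,3,4) = 1/252
Σ_t [0,0]: t=0:+1/36 = 1/36
(3j)²=4/63 [(1 3 4; 0 0 0)], sign=+1
Σ_t [0,0]: t=0:+1/1440 = 1/1440
(3j)²=1/252 [(1 3 4; 1 -3 2)], sign=+1
⇒ 4πI² = 1/21
I = (+1)√(1/21/(4π)) = 0.06155813

Gaunt coefficient, +0.061558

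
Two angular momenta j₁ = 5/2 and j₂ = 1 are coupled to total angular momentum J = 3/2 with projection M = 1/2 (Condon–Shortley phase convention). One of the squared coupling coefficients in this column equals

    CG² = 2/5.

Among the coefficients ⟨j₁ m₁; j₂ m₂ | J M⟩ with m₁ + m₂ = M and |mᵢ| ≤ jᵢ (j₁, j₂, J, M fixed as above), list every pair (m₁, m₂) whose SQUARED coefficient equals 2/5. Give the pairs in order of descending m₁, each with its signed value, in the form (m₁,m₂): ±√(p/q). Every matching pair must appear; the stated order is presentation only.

Admissible pairs with m₁+m₂ = M = 1/2: (-1/2,1), (1/2,0), (3/2,-1)
  (m₁,m₂)=(3/2,-1): CG² = 2/5, CG = +√(2/5)   ← matches the target
  (m₁,m₂)=(1/2,0): CG² = 2/5, CG = −√(2/5)   ← matches the target
  (m₁,m₂)=(-1/2,1): CG² = 1/5, CG = +√(1/5)
Pairs with CG² = 2/5: (3/2,-1): +√(2/5); (1/2,0): −√(2/5)

(3/2,-1): +√(2/5); (1/2,0): −√(2/5)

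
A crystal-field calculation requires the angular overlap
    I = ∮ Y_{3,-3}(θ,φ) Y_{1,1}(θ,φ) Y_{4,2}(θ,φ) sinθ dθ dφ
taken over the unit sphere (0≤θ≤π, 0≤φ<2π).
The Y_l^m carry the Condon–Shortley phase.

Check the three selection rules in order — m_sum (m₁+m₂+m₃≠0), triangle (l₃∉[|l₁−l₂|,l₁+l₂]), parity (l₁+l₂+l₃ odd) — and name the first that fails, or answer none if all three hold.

none

azimuthal sum: -3 + 1 + 2 = 0  ✓
2 ≤ 4 ≤ 4 (triangle on l)  ✓
L = 3 + 1 + 4 = 8 (even)  ✓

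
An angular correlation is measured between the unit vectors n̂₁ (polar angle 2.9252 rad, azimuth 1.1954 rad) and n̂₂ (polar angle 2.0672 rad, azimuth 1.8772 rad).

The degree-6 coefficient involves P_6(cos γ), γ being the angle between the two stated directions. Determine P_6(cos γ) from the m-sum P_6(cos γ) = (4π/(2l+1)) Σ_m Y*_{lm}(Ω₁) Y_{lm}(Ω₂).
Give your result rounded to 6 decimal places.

Expand P_6 via completeness: Σ_{m} conj(Y_{6,m}) at Ω₁ times Y_{6,m} at Ω₂ —
  [-6]  conj(Y_{6,-6})(Ω₁) = (0.000030, 0.000037) ; Y_{6,-6}(Ω₂) = (0.059044, 0.215331) ; Δ = (-0.000006, 0.000009)
  [-5]  conj(Y_{6,-5})(Ω₁) = (-0.000711, 0.000225) ; Y_{6,-5}(Ω₂) = (0.418625, 0.016242) ; Δ = (-0.000301, 0.000083)
  [-4]  conj(Y_{6,-4})(Ω₁) = (0.000498, -0.007180) ; Y_{6,-4}(Ω₂) = (0.107899, -0.300073) ; Δ = (-0.002101, -0.000924)
  [-3]  conj(Y_{6,-3})(Ω₁) = (0.042596, 0.020294) ; Y_{6,-3}(Ω₂) = (0.084668, 0.064577) ; Δ = (0.002296, 0.004469)
  [-2]  conj(Y_{6,-2})(Ω₁) = (-0.152122, 0.141942) ; Y_{6,-2}(Ω₂) = (0.285311, -0.200604) ; Δ = (-0.014928, 0.071014)
  [-1]  conj(Y_{6,-1})(Ω₁) = (-0.203052, -0.515250) ; Y_{6,-1}(Ω₂) = (-0.005567, -0.017598) ; Δ = (-0.007937, 0.006442)
  [+0]  conj(Y_{6,0})(Ω₁) = (0.574410, -0.000000) ; Y_{6,0}(Ω₂) = (0.337284, 0.000000) ; Δ = (0.193739, 0.000000)
  [+1]  conj(Y_{6,1})(Ω₁) = (0.203052, -0.515250) ; Y_{6,1}(Ω₂) = (0.005567, -0.017598) ; Δ = (-0.007937, -0.006442)
  [+2]  conj(Y_{6,2})(Ω₁) = (-0.152122, -0.141942) ; Y_{6,2}(Ω₂) = (0.285311, 0.200604) ; Δ = (-0.014928, -0.071014)
  [+3]  conj(Y_{6,3})(Ω₁) = (-0.042596, 0.020294) ; Y_{6,3}(Ω₂) = (-0.084668, 0.064577) ; Δ = (0.002296, -0.004469)
  [+4]  conj(Y_{6,4})(Ω₁) = (0.000498, 0.007180) ; Y_{6,4}(Ω₂) = (0.107899, 0.300073) ; Δ = (-0.002101, 0.000924)
  [+5]  conj(Y_{6,5})(Ω₁) = (0.000711, 0.000225) ; Y_{6,5}(Ω₂) = (-0.418625, 0.016242) ; Δ = (-0.000301, -0.000083)
  [+6]  conj(Y_{6,6})(Ω₁) = (0.000030, -0.000037) ; Y_{6,6}(Ω₂) = (0.059044, -0.215331) ; Δ = (-0.000006, -0.000009)
Accumulated sum (0.147785, 0.000000); after 4π/(2l+1) scaling, (0.142855, 0.000000) ⇒ P_6 = 0.142855

0.142855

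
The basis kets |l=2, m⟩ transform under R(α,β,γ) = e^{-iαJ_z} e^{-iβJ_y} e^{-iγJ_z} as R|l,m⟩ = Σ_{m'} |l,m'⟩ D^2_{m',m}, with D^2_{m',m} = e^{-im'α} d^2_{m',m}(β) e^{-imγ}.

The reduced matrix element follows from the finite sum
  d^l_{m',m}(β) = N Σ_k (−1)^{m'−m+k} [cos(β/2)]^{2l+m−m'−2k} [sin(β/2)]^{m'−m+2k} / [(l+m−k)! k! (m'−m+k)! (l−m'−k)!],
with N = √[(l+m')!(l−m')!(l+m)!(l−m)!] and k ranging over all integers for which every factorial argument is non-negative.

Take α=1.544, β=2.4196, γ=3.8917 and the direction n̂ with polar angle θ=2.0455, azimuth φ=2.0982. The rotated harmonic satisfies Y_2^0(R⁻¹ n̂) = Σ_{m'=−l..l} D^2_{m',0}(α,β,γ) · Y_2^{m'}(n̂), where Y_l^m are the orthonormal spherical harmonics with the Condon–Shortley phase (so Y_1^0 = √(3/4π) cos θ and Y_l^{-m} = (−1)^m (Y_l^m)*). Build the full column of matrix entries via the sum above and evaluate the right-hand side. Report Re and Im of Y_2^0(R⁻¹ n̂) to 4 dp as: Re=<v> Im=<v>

Re=0.3568 Im=0.0000

Need the full column D^2_{m',0} for m'=−2..2 at α=1.5440, β=2.4196, γ=3.8917.
cos(β/2)=0.353207, sin(β/2)=0.935545
d^2_{-2,0}: single k=2 term ⇒ +0.267462;  D = -0.267078+0.014327i
d^2_{-1,0}: k∈[1..2] ⇒ +0.100978 -0.708433 = -0.607455;  D = -0.016276-0.607237i
d^2_{0,0}: k∈[0..2] ⇒ +0.015564 -0.436764 +0.766054 = +0.344854;  D = +0.344854+0.000000i
d^2_{1,0}: k∈[0..1] ⇒ -0.100978 +0.708433 = +0.607455;  D = +0.016276-0.607237i
d^2_{2,0}: single k=0 term ⇒ +0.267462;  D = -0.267078-0.014327i
Y_2^{m'}(θ=2.0455,φ=2.0982) and Σ D·Y over m':
  (-0.2671+0.0143i)·(-0.1508+0.2658i)  (-0.0163-0.6072i)·(+0.1581+0.2714i)  (+0.3449+0.0000i)·(-0.1177+0.0000i)  (+0.0163-0.6072i)·(-0.1581+0.2714i)  (-0.2671-0.0143i)·(-0.1508-0.2658i)
Y_2^0(R⁻¹ n̂) = +0.356775-0.000000i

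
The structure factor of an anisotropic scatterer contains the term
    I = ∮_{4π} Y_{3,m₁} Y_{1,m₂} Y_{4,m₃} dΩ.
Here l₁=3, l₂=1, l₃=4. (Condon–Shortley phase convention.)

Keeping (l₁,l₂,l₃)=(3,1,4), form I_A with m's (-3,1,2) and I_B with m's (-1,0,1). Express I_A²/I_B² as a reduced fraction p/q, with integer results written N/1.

l's match ⇒ only the (l;m) 3-j factors differ between A and B.
A: triangle coeff Δ(3,1,4) = 1/252; Σ_t [0,0]: t=0:+1/1440 = 1/1440; (3j)²=1/252 [(3 1 4; -3 1 2)], sign=+1
B: triangle coeff Δ(3,1,4) = 1/252; Σ_t [0,0]: t=0:+1/48 = 1/48; (3j)²=5/84 [(3 1 4; -1 0 1)], sign=-1
I_A²/I_B² = (1/252)/(5/84) = 1/15

1/15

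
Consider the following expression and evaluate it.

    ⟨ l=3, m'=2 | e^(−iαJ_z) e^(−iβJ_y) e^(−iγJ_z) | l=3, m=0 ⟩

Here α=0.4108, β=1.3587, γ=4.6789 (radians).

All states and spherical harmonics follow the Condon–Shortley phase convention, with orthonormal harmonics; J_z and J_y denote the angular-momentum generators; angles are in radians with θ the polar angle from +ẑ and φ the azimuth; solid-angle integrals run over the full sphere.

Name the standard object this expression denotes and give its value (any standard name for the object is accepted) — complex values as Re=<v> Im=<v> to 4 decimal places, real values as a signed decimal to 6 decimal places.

Wigner D-matrix element, Re=0.1876 Im=-0.2017

This is a Wigner D-matrix element — the rotation-matrix element ⟨l m'| R(α,β,γ) |l m⟩ in the angular-momentum basis.
Split into d^3_{2,0}(β=1.3587) × two z-phases.
Half-angle: c=0.777981, s=0.628287. N=√(120·1·6·6)=65.726707
k∈{0,1} keeps every argument non-negative
  k=0: (−1)^2·65.7267/(12)·0.7780^4·0.6283^2 = +0.792053
  k=1: (−1)^3·65.7267/(12)·0.7780^2·0.6283^4 = -0.516574
d^3_{2,0}(1.3587) = +0.792053 -0.516574 = +0.275479
Attach z-rotation phases: D = e^{-i(2)(0.4108)}·(+0.275479)·e^{-i(0)(4.6789)} = +0.187615-0.201715i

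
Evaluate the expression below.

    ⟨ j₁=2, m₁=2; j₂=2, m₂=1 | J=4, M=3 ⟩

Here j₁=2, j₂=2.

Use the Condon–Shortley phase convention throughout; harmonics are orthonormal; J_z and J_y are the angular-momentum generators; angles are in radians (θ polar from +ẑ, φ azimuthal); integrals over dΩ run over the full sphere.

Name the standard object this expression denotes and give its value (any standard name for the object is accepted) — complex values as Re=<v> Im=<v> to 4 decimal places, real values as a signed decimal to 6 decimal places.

This is a Clebsch–Gordan (vector-coupling) coefficient.
triangle: 0!×4!×4!/9! = 576/362880
(j±m)!: 4!×0!×3!×1!×7!×1! = 725760
prefactor² = (2J+1)×Δ×N² = 10368
  k=0: +1/(0!×0!×0!×3!×4!×1!) = 1/144
Σ = 1/144  ⇒  CG² = 10368×(1/144)² = 1/2
CG = +√(1/2) = +0.707107

Clebsch–Gordan coefficient, +√(1/2) ≈ +0.707107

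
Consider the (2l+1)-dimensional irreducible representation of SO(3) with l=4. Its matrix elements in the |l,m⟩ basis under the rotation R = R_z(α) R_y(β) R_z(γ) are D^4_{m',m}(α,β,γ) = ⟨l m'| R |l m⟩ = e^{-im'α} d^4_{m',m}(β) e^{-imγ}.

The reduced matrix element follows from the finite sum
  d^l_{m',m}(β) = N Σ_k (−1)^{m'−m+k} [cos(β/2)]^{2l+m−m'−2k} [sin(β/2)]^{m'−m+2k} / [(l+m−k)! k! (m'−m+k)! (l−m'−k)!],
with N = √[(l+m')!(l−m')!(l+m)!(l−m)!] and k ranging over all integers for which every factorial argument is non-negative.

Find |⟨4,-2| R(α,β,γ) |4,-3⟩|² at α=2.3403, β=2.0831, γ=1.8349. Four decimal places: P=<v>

First d^4_{-2,-3}(β=2.0831), then the phase factors e^{-i(-2)α} and e^{-i(-3)γ}:
c=cos(2.083100/2)=0.504883, s=sin(2.083100/2)=0.863188; N=√[2·720·1·5040]=2693.993318
k∈{0,1} keeps every argument non-negative
  k=0: (−1)^1·2693.9933/(720)·0.5049^7·0.8632^1 = -0.027009
  k=1: (−1)^2·2693.9933/(240)·0.5049^5·0.8632^3 = +0.236840
d^4_{-2,-3}(2.0831) = -0.027009 +0.236840 = +0.209831
|D^4_{-2,-3}|² = |d^4_{-2,-3}(β)|² = (+0.209831)² = 0.044029 (the z-rotation phases have unit modulus)

P=0.0440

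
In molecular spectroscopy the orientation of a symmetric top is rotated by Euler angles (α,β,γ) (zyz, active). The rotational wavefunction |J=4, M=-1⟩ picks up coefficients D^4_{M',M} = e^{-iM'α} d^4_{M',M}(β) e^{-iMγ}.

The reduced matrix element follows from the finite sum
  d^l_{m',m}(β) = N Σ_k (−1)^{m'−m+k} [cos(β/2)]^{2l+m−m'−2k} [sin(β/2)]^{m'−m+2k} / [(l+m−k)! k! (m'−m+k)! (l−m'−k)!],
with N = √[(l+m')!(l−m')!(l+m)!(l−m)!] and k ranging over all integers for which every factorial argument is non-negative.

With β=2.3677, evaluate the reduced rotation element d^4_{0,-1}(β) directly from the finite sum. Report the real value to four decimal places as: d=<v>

d=0.1622

d^4_{0,-1}(β=2.3677) via the finite sum:
With c≡cos(β/2)=0.377362 and s≡sin(β/2)=0.926066, N=[24·24·6·120]^{1/2}=643.987578
The bounds max(0,m−m')=0 and min(l+m,l−m')=3 give 4 terms
  k=0: (−1)^1·643.9876/(144)·0.3774^7·0.9261^1 = -0.004513
  k=1: (−1)^2·643.9876/(24)·0.3774^5·0.9261^3 = +0.163074
  k=2: (−1)^3·643.9876/(24)·0.3774^3·0.9261^5 = -0.982089
  k=3: (−1)^4·643.9876/(144)·0.3774^1·0.9261^7 = +0.985749
d^4_{0,-1}(2.3677) = -0.004513 +0.163074 -0.982089 +0.985749 = +0.162221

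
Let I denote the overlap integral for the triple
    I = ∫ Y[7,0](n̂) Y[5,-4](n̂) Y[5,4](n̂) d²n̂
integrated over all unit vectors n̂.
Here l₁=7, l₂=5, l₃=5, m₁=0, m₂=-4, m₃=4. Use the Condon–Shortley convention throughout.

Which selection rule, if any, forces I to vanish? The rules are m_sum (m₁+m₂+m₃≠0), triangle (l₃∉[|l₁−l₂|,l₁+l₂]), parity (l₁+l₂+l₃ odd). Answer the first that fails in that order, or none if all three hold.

azimuthal sum: 0 − 4 + 4 = 0  ✓
2 ≤ 5 ≤ 12 (triangle on l)  ✓
L = 7 + 5 + 5 = 17 (odd)  ✗

parity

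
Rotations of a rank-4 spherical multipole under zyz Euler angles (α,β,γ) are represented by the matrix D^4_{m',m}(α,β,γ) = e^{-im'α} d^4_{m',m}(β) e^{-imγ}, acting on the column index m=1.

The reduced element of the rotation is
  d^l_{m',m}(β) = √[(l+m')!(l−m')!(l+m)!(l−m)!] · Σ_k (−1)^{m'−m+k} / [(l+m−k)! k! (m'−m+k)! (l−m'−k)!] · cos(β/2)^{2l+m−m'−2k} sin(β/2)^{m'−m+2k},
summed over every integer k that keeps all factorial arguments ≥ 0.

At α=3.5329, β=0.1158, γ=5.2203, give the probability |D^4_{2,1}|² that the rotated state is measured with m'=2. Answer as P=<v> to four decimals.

P=0.0569

First d^4_{2,1}(β=0.1158), then the phase factors e^{-i(2)α} and e^{-i(1)γ}:
Half-angle: c=0.998324, s=0.057868. N=√(720·2·120·6)=1018.233765
k∈{0,1,2} keeps every argument non-negative
  k=0: (−1)^1·1018.2338/(240)·0.9983^7·0.0579^1 = -0.242646
  k=1: (−1)^2·1018.2338/(48)·0.9983^5·0.0579^3 = +0.004076
  k=2: (−1)^3·1018.2338/(72)·0.9983^3·0.0579^5 = -0.000009
d^4_{2,1}(0.1158) = -0.242646 +0.004076 -0.000009 = -0.238579
|D^4_{2,1}|² = |d^4_{2,1}(β)|² = (-0.238579)² = 0.056920 (the z-rotation phases have unit modulus)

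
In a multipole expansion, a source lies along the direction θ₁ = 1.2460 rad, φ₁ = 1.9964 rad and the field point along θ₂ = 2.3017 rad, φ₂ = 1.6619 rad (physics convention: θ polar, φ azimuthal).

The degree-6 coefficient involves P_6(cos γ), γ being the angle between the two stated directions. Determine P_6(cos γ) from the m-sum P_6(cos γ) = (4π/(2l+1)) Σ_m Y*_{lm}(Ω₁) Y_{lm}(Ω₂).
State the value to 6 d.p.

Term-by-term m-sum for l=6 (normalisation 4π/13 = 0.966644):
  m=-6: Y*=(0.291239, -0.194146)  Y=(-0.070318, 0.042786)  product (-0.012173, 0.026113)
  m=-5: Y*=(-0.346514, -0.215908)  Y=(0.112462, 0.229571)  product (0.010597, -0.103831)
  m=-4: Y*=(-0.004540, 0.034292)  Y=(0.399750, -0.152485)  product (0.003414, 0.014400)
  m=-3: Y*=(-0.318343, 0.096381)  Y=(-0.092136, -0.328674)  product (0.061009, 0.095751)
  m=-2: Y*=(0.094627, 0.107979)  Y=(0.083137, -0.015318)  product (0.009521, 0.007528)
  m=-1: Y*=(-0.117655, 0.259547)  Y=(-0.033822, -0.370220)  product (0.100069, 0.034780)
  m=+0: Y*=(0.169727, -0.000000)  Y=(-0.020360, 0.000000)  product (-0.003456, 0.000000)
  m=+1: Y*=(0.117655, 0.259547)  Y=(0.033822, -0.370220)  product (0.100069, -0.034780)
  m=+2: Y*=(0.094627, -0.107979)  Y=(0.083137, 0.015318)  product (0.009521, -0.007528)
  m=+3: Y*=(0.318343, 0.096381)  Y=(0.092136, -0.328674)  product (0.061009, -0.095751)
  m=+4: Y*=(-0.004540, -0.034292)  Y=(0.399750, 0.152485)  product (0.003414, -0.014400)
  m=+5: Y*=(0.346514, -0.215908)  Y=(-0.112462, 0.229571)  product (0.010597, 0.103831)
  m=+6: Y*=(0.291239, 0.194146)  Y=(-0.070318, -0.042786)  product (-0.012173, -0.026113)
Σ over m = (0.341418, 0.000000); ×(4π/13) → (0.330029, 0.000000). Real part: 0.330029

0.330029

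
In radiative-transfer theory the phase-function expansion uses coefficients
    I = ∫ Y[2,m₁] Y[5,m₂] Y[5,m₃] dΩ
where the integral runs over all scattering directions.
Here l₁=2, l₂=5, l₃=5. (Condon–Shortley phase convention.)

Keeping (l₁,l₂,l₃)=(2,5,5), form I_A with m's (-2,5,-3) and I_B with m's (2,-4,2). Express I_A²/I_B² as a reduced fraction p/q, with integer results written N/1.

Shared (l₁,l₂,l₃)=(2,5,5): N and (l;000)² cancel in I_A²/I_B².
A: Δ = 2!·2!·8!/13! = 1/38610; Racah Σ t=2..2: t=2:+1/161280 = 1/161280; ⇒ 3j(2 5 5; -2 5 -3)² = 1/143, sgn +1
B: Δ = 2!·2!·8!/13! = 1/38610; Racah Σ t=0..0: t=0:+1/20160 = 1/20160; ⇒ 3j(2 5 5; 2 -4 2)² = 12/715, sgn -1
I_A²/I_B² = (1/143)/(12/715) = 5/12

5/12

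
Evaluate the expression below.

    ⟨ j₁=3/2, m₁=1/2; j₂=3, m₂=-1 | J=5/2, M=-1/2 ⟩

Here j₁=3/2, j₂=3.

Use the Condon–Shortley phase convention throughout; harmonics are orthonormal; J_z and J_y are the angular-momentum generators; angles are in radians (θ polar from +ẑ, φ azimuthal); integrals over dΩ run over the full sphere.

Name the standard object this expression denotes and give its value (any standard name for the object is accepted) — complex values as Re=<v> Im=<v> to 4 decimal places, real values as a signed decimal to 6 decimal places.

Clebsch–Gordan coefficient, −√(1/70) ≈ -0.119523

This is a Clebsch–Gordan (vector-coupling) coefficient.
j₁+j₂−J=2  J+j₁−j₂=1  J−j₁+j₂=4  j₁+j₂+J+1=8
(j₁±m₁, j₂±m₂, J±M) = (2,1,2,4,2,3)
P² = 288/35
sum k=0..1:
  [0] +1/8 = 1/8
  [1] −1/6 = -1/6
S = -1/24
C² = P²·S² = 1/70 ; C = -0.119523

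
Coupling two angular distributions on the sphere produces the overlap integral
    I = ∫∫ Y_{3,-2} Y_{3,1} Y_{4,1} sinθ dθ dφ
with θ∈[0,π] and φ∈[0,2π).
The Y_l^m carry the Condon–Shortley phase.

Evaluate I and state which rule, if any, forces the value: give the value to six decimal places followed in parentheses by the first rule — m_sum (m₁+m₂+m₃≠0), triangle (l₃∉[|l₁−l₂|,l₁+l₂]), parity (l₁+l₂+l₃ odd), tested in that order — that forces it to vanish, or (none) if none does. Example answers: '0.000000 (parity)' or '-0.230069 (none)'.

0.145070 (none)

Checks pass: Σm=0; 10 even; l₃=4∈[0,6].
(2·3+1)(2·3+1)(2·4+1) = 441
Δ: 2! 4! 4! / 11! → 1/34650
sum: t=0:+1/72 t=1:−1/16 t=2:+1/72 = -5/144
3j²(3 3 4; 0 0 0) = Δ·Π!·Σ² = 2/77  (sign -1)
sum: t=1:−1/144 t=2:+1/48 = 1/72
3j²(3 3 4; -2 1 1) = Δ·Π!·Σ² = 16/693  (sign -1)
combine: 4πI² = 441·2/77·16/693 = 32/121
take √, sign +1: I = 0.14506992
No selection rule forces the value: the integral is nonzero (none).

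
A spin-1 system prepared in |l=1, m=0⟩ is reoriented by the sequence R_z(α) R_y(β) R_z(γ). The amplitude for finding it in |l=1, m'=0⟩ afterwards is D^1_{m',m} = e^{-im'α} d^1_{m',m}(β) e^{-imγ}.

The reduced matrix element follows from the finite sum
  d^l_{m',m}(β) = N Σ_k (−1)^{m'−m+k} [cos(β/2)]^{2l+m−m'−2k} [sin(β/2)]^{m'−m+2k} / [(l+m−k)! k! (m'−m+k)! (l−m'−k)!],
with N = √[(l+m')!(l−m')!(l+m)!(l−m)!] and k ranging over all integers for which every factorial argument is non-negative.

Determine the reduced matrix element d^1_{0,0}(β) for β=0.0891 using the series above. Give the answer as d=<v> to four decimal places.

d^1_{0,0}(β=0.0891) via the finite sum:
Half-angle: c=0.999008, s=0.044535. N=√(1·1·1·1)=1.000000
k∈{0,1} keeps every argument non-negative
  k=0: (−1)^0·1.0000/(1)·0.9990^2·0.0445^0 = +0.998017
  k=1: (−1)^1·1.0000/(1)·0.9990^0·0.0445^2 = -0.001983
d^1_{0,0}(0.0891) = +0.998017 -0.001983 = +0.996033

d=0.9960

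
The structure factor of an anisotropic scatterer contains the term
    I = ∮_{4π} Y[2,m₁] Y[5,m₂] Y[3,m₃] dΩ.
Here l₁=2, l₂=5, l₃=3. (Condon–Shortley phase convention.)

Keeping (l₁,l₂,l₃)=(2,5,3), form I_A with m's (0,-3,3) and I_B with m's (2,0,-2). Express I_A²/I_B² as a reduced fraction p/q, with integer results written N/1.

l's match ⇒ only the (l;m) 3-j factors differ between A and B.
A: triangle coeff Δ(2,5,3) = 1/2310; Σ_t [2,2]: t=2:+1/2880 = 1/2880; (3j)²=2/165 [(2 5 3; 0 -3 3)], sign=+1
B: triangle coeff Δ(2,5,3) = 1/2310; Σ_t [0,0]: t=0:+1/2880 = 1/2880; (3j)²=1/462 [(2 5 3; 2 0 -2)], sign=-1
I_A²/I_B² = (2/165)/(1/462) = 28/5

28/5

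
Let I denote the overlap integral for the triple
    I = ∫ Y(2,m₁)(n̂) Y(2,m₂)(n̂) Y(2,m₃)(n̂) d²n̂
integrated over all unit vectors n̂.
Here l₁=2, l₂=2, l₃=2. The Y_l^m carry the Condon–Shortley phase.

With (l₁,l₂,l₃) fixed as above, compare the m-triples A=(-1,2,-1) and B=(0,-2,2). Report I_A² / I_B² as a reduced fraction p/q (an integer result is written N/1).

Same 2,2,2: normalisation and zero-m 3j drop out of the ratio.
A: Δ: 2! 2! 2! / 7! → 1/630; sum: t=2:+1/4 = 1/4; 3j²(2 2 2; -1 2 -1) = Δ·Π!·Σ² = 3/35  (sign -1)
B: Δ: 2! 2! 2! / 7! → 1/630; sum: t=0:+1/8 = 1/8; 3j²(2 2 2; 0 -2 2) = Δ·Π!·Σ² = 2/35  (sign +1)
I_A²/I_B² = (3/35)/(2/35) = 3/2

3/2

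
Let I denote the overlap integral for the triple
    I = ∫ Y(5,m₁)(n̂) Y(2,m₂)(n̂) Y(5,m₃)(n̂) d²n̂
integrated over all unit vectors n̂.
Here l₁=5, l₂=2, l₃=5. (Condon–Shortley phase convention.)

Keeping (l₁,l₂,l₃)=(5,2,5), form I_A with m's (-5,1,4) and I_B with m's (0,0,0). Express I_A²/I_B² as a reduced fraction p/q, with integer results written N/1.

Shared (l₁,l₂,l₃)=(5,2,5): N and (l;000)² cancel in I_A²/I_B².
A: Δ = 2!·8!·2!/13! = 1/38610; Racah Σ t=2..2: t=2:+1/80640 = 1/80640; ⇒ 3j(5 2 5; -5 1 4)² = 9/286, sgn -1
B: Δ = 2!·8!·2!/13! = 1/38610; Racah Σ t=0..2: t=0:+1/2880 t=1:−1/576 t=2:+1/2880 = -1/960; ⇒ 3j(5 2 5; 0 0 0)² = 10/429, sgn +1
I_A²/I_B² = (9/286)/(10/429) = 27/20

27/20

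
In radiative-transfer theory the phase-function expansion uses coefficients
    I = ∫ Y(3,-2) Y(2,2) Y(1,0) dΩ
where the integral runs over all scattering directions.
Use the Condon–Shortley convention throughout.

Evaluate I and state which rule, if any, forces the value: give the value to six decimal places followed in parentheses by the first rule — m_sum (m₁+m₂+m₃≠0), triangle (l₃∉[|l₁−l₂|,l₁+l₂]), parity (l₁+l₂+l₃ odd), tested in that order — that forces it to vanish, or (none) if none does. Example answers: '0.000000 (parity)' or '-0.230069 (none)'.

Checks pass: Σm=0; 6 even; l₃=1∈[1,5].
(2·3+1)(2·2+1)(2·1+1) = 105
Δ: 4! 2! 0! / 7! → 1/105
sum: t=2:+1/4 = 1/4
3j²(3 2 1; 0 0 0) = Δ·Π!·Σ² = 3/35  (sign -1)
sum: t=4:+1/24 = 1/24
3j²(3 2 1; -2 2 0) = Δ·Π!·Σ² = 1/21  (sign -1)
combine: 4πI² = 105·3/35·1/21 = 3/7
take √, sign +1: I = 0.18467439
No selection rule forces the value: the integral is nonzero (none).

0.184674 (none)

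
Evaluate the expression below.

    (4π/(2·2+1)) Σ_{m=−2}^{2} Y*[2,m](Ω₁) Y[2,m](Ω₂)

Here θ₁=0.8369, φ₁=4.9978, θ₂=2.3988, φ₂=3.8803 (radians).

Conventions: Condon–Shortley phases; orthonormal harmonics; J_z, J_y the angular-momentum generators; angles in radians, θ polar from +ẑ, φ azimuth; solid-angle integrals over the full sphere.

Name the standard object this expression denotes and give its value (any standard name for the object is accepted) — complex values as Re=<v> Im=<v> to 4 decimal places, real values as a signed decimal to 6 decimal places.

This sum is the spherical-harmonic addition theorem: it equals the Legendre polynomial P_l(cos γ) of the angle γ between the two directions.
Term-by-term m-sum for l=2 (normalisation 4π/5 = 2.513274):
  [-2]  conj(Y_{2,-2})(Ω₁) = -0.179227-0.115087i ; Y_{2,-2}(Ω₂) = +0.016477-0.175930i ; Δ = -0.023200+0.029635i
  [-1]  conj(Y_{2,-1})(Ω₁) = +0.108180-0.368683i ; Y_{2,-1}(Ω₂) = +0.284552-0.259147i ; Δ = -0.064761-0.132944i
  [+0]  conj(Y_{2,0})(Ω₁) = +0.109052-0.000000i ; Y_{2,0}(Ω₂) = +0.197959+0.000000i ; Δ = +0.021588+0.000000i
  [+1]  conj(Y_{2,1})(Ω₁) = -0.108180-0.368683i ; Y_{2,1}(Ω₂) = -0.284552-0.259147i ; Δ = -0.064761+0.132944i
  [+2]  conj(Y_{2,2})(Ω₁) = -0.179227+0.115087i ; Y_{2,2}(Ω₂) = +0.016477+0.175930i ; Δ = -0.023200-0.029635i
Σ over m = -0.154334+0.000000i; ×(4π/5) → -0.387883+0.000000i. Real part: -0.387883

Legendre polynomial (addition theorem), -0.387883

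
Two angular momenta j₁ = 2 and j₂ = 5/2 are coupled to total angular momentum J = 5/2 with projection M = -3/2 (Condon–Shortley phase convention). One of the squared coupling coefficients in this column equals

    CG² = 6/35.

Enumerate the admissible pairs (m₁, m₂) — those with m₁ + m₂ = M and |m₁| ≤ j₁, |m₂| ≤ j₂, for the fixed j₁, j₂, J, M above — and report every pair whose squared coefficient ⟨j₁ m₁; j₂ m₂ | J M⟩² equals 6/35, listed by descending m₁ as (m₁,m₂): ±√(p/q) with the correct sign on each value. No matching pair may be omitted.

(-1,-1/2): −√(6/35)

Admissible pairs with m₁+m₂ = M = -3/2: (-2,1/2), (-1,-1/2), (0,-3/2), (1,-5/2)
  (m₁,m₂)=(1,-5/2): CG² = 3/7, CG = +√(3/7)
  (m₁,m₂)=(0,-3/2): CG² = 1/70, CG = −√(1/70)
  (m₁,m₂)=(-1,-1/2): CG² = 6/35, CG = −√(6/35)   ← matches the target
  (m₁,m₂)=(-2,1/2): CG² = 27/70, CG = +√(27/70)
Pairs with CG² = 6/35: (-1,-1/2): −√(6/35)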